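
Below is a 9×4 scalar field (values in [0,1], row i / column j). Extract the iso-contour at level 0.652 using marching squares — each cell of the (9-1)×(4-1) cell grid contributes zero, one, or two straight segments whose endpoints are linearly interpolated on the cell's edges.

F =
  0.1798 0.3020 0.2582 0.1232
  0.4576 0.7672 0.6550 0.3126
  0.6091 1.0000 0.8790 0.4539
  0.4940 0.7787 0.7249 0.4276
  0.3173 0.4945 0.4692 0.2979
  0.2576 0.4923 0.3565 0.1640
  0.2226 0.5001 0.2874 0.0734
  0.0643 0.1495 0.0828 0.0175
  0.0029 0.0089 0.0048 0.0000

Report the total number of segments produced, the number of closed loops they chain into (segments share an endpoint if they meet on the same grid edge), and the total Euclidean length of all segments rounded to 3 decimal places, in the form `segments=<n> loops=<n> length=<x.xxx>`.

cell (0,0): code 0100 → (0.752,1.000)–(1.000,0.628)
cell (0,1): code 1100 → (0.992,2.000)–(0.752,1.000)
cell (0,2): code 1000 → (1.000,2.009)–(0.992,2.000)
cell (1,0): code 0110 → (1.000,0.628)–(2.000,0.110)
cell (1,2): code 1001 → (2.000,2.534)–(1.000,2.009)
cell (2,0): code 0110 → (2.000,0.110)–(3.000,0.555)
cell (2,2): code 1001 → (3.000,2.245)–(2.000,2.534)
cell (3,0): code 0010 → (3.000,0.555)–(3.446,1.000)
cell (3,1): code 0011 → (3.446,1.000)–(3.285,2.000)
cell (3,2): code 0001 → (3.285,2.000)–(3.000,2.245)
total: 10 segments, chained into 1 closed loop(s), length Σ = 7.897060

segments=10 loops=1 length=7.897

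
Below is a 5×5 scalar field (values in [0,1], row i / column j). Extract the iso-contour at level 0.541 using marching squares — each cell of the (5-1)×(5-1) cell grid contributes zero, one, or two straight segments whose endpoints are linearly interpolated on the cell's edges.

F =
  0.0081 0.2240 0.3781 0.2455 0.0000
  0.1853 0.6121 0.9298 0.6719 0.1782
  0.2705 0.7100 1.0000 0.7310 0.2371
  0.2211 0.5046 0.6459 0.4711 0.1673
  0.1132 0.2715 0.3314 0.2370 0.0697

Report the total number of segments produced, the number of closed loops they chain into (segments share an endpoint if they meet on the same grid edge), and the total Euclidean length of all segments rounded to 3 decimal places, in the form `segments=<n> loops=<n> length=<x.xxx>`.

segments=12 loops=1 length=8.917

cell (0,0): code 0100 → (0.817,1.000)–(1.000,0.833)
cell (0,1): code 1100 → (0.295,2.000)–(0.817,1.000)
cell (0,2): code 1100 → (0.693,3.000)–(0.295,2.000)
cell (0,3): code 1000 → (1.000,3.265)–(0.693,3.000)
cell (1,0): code 0110 → (1.000,0.833)–(2.000,0.615)
cell (1,3): code 1001 → (2.000,3.385)–(1.000,3.265)
cell (2,0): code 0010 → (2.000,0.615)–(2.823,1.000)
cell (2,1): code 0111 → (2.823,1.000)–(3.000,1.258)
cell (2,2): code 1011 → (3.000,2.600)–(2.731,3.000)
cell (2,3): code 0001 → (2.731,3.000)–(2.000,3.385)
cell (3,1): code 0010 → (3.000,1.258)–(3.334,2.000)
cell (3,2): code 0001 → (3.334,2.000)–(3.000,2.600)
total: 12 segments, chained into 1 closed loop(s), length Σ = 8.917216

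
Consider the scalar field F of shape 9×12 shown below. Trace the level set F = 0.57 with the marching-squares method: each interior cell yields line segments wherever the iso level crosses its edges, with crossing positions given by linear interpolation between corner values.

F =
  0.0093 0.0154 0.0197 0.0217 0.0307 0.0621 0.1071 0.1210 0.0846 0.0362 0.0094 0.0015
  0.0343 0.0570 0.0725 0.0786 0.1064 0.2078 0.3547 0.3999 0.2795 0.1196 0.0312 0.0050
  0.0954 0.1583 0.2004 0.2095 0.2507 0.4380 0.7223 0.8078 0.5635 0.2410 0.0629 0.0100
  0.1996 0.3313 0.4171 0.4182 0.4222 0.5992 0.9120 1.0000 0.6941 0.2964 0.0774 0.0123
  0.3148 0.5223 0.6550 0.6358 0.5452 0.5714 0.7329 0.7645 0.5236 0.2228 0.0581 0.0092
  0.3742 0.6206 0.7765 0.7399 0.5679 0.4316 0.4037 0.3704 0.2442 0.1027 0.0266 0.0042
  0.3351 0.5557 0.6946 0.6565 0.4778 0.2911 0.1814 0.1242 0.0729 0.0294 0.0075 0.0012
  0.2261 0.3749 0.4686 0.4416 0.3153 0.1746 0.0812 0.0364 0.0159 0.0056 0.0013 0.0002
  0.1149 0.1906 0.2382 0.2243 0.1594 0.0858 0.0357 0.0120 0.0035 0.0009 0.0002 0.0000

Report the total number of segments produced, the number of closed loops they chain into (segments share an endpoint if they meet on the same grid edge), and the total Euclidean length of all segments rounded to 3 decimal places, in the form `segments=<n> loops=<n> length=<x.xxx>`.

cell (1,5): code 0100 → (1.586,6.000)–(2.000,5.464)
cell (1,6): code 1100 → (1.417,7.000)–(1.586,6.000)
cell (1,7): code 1000 → (2.000,7.973)–(1.417,7.000)
cell (2,4): code 0100 → (2.819,5.000)–(3.000,4.835)
cell (2,5): code 1110 → (2.000,5.464)–(2.819,5.000)
cell (2,7): code 1101 → (2.050,8.000)–(2.000,7.973)
cell (2,8): code 1000 → (3.000,8.312)–(2.050,8.000)
cell (3,1): code 0100 → (3.643,2.000)–(4.000,1.359)
cell (3,2): code 1100 → (3.698,3.000)–(3.643,2.000)
cell (3,3): code 1000 → (4.000,3.726)–(3.698,3.000)
cell (3,4): code 0110 → (3.000,4.835)–(4.000,4.947)
cell (3,7): code 1011 → (4.000,7.807)–(3.728,8.000)
cell (3,8): code 0001 → (3.728,8.000)–(3.000,8.312)
cell (4,0): code 0100 → (4.485,1.000)–(5.000,0.795)
cell (4,1): code 1110 → (4.000,1.359)–(4.485,1.000)
cell (4,3): code 1001 → (5.000,3.988)–(4.000,3.726)
cell (4,4): code 0010 → (4.000,4.947)–(4.010,5.000)
cell (4,5): code 0011 → (4.010,5.000)–(4.495,6.000)
cell (4,6): code 0011 → (4.495,6.000)–(4.494,7.000)
cell (4,7): code 0001 → (4.494,7.000)–(4.000,7.807)
cell (5,0): code 0010 → (5.000,0.795)–(5.780,1.000)
cell (5,1): code 0111 → (5.780,1.000)–(6.000,1.103)
cell (5,3): code 1001 → (6.000,3.484)–(5.000,3.988)
cell (6,1): code 0010 → (6.000,1.103)–(6.551,2.000)
cell (6,2): code 0011 → (6.551,2.000)–(6.403,3.000)
cell (6,3): code 0001 → (6.403,3.000)–(6.000,3.484)
total: 26 segments, chained into 2 closed loop(s), length Σ = 19.888440

segments=26 loops=2 length=19.888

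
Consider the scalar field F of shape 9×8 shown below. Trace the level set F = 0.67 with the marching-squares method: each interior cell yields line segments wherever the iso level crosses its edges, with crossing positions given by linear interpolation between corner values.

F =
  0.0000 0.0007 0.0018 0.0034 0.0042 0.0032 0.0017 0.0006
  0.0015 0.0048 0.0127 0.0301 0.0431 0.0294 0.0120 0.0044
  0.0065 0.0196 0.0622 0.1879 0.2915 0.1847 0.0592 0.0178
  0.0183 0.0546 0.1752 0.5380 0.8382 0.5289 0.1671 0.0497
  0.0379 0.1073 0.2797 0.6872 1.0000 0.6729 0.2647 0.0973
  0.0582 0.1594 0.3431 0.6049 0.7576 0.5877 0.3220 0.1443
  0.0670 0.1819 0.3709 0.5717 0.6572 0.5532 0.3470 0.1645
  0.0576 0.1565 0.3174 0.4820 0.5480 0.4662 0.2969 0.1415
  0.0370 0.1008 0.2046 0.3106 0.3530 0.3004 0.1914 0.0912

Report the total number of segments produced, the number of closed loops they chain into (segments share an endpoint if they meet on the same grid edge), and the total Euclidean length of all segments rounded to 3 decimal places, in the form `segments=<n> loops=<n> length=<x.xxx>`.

cell (2,3): code 0100 → (2.692,4.000)–(3.000,3.440)
cell (2,4): code 1000 → (3.000,4.544)–(2.692,4.000)
cell (3,2): code 0100 → (3.885,3.000)–(4.000,2.958)
cell (3,3): code 1110 → (3.000,3.440)–(3.885,3.000)
cell (3,4): code 1101 → (3.980,5.000)–(3.000,4.544)
cell (3,5): code 1000 → (4.000,5.007)–(3.980,5.000)
cell (4,2): code 0010 → (4.000,2.958)–(4.209,3.000)
cell (4,3): code 0111 → (4.209,3.000)–(5.000,3.426)
cell (4,4): code 1011 → (5.000,4.516)–(4.034,5.000)
cell (4,5): code 0001 → (4.034,5.000)–(4.000,5.007)
cell (5,3): code 0010 → (5.000,3.426)–(5.873,4.000)
cell (5,4): code 0001 → (5.873,4.000)–(5.000,4.516)
total: 12 segments, chained into 1 closed loop(s), length Σ = 7.761804

segments=12 loops=1 length=7.762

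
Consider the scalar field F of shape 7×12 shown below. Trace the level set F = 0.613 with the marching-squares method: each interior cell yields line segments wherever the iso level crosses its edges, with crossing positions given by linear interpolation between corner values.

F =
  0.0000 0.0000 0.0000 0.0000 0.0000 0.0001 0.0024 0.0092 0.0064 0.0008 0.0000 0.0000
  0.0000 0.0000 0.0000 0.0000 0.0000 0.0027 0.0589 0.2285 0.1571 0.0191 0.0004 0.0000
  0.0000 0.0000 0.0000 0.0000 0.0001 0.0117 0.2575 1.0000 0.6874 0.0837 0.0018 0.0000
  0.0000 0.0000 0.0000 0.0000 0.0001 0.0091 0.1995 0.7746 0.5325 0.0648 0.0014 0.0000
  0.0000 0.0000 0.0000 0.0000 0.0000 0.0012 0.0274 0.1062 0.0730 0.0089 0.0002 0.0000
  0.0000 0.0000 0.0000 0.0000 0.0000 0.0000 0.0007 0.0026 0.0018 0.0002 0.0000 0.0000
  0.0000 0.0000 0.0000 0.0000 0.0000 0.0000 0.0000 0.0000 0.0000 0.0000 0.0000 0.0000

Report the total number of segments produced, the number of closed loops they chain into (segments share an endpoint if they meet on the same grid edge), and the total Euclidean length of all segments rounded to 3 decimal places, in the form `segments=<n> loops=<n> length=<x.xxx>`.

cell (1,6): code 0100 → (1.498,7.000)–(2.000,6.479)
cell (1,7): code 1100 → (1.860,8.000)–(1.498,7.000)
cell (1,8): code 1000 → (2.000,8.123)–(1.860,8.000)
cell (2,6): code 0110 → (2.000,6.479)–(3.000,6.719)
cell (2,7): code 1011 → (3.000,7.667)–(2.480,8.000)
cell (2,8): code 0001 → (2.480,8.000)–(2.000,8.123)
cell (3,6): code 0010 → (3.000,6.719)–(3.242,7.000)
cell (3,7): code 0001 → (3.242,7.000)–(3.000,7.667)
total: 8 segments, chained into 1 closed loop(s), length Σ = 5.195294

segments=8 loops=1 length=5.195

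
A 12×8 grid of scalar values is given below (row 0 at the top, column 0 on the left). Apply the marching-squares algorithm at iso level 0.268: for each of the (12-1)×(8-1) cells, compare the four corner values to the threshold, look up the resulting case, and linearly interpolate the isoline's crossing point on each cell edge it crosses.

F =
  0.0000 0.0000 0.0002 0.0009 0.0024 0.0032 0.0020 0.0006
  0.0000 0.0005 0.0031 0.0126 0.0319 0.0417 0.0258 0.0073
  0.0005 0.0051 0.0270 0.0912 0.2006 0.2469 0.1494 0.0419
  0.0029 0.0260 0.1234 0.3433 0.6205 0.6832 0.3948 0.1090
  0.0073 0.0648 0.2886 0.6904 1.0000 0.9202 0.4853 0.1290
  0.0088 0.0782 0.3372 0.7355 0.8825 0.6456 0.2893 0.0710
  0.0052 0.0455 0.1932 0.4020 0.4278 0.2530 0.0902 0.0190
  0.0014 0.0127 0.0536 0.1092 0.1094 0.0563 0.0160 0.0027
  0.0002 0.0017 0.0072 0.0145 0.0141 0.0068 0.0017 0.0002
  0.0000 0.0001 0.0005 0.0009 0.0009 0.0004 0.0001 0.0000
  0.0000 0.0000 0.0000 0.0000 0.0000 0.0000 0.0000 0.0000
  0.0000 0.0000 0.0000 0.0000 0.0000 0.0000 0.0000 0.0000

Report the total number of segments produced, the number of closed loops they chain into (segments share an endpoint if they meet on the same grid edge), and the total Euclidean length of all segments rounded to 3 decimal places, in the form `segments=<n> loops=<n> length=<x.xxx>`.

cell (2,2): code 0100 → (2.701,3.000)–(3.000,2.658)
cell (2,3): code 1100 → (2.161,4.000)–(2.701,3.000)
cell (2,4): code 1100 → (2.048,5.000)–(2.161,4.000)
cell (2,5): code 1100 → (2.483,6.000)–(2.048,5.000)
cell (2,6): code 1000 → (3.000,6.444)–(2.483,6.000)
cell (3,1): code 0100 → (3.875,2.000)–(4.000,1.908)
cell (3,2): code 1110 → (3.000,2.658)–(3.875,2.000)
cell (3,6): code 1001 → (4.000,6.610)–(3.000,6.444)
cell (4,1): code 0110 → (4.000,1.908)–(5.000,1.733)
cell (4,6): code 1001 → (5.000,6.098)–(4.000,6.610)
cell (5,1): code 0010 → (5.000,1.733)–(5.481,2.000)
cell (5,2): code 0111 → (5.481,2.000)–(6.000,2.358)
cell (5,4): code 1011 → (6.000,4.914)–(5.962,5.000)
cell (5,5): code 0011 → (5.962,5.000)–(5.107,6.000)
cell (5,6): code 0001 → (5.107,6.000)–(5.000,6.098)
cell (6,2): code 0010 → (6.000,2.358)–(6.458,3.000)
cell (6,3): code 0011 → (6.458,3.000)–(6.502,4.000)
cell (6,4): code 0001 → (6.502,4.000)–(6.000,4.914)
total: 18 segments, chained into 1 closed loop(s), length Σ = 14.338592

segments=18 loops=1 length=14.339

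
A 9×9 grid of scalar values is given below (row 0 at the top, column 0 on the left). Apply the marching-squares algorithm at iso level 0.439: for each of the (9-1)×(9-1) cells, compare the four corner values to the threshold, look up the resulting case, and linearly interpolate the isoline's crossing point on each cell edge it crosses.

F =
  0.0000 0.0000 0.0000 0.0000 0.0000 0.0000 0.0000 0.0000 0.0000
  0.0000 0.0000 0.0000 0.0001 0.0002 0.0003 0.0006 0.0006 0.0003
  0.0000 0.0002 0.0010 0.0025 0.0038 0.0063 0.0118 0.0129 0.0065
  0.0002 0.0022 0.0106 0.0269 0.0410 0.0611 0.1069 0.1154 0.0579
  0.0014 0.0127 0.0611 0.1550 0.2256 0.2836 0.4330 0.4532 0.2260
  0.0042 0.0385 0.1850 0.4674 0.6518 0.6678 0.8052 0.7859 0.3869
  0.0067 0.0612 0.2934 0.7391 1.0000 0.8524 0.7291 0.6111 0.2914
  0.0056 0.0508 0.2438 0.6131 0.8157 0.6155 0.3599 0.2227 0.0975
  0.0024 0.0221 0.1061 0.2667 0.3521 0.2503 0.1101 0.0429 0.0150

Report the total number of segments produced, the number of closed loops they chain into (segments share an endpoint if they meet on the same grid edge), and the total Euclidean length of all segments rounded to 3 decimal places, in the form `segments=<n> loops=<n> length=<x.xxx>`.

cell (3,6): code 0100 → (3.958,7.000)–(4.000,6.297)
cell (3,7): code 1000 → (4.000,7.062)–(3.958,7.000)
cell (4,2): code 0100 → (4.909,3.000)–(5.000,2.899)
cell (4,3): code 1100 → (4.501,4.000)–(4.909,3.000)
cell (4,4): code 1100 → (4.404,5.000)–(4.501,4.000)
cell (4,5): code 1100 → (4.016,6.000)–(4.404,5.000)
cell (4,6): code 1110 → (4.000,6.297)–(4.016,6.000)
cell (4,7): code 1001 → (5.000,7.869)–(4.000,7.062)
cell (5,2): code 0110 → (5.000,2.899)–(6.000,2.327)
cell (5,7): code 1001 → (6.000,7.538)–(5.000,7.869)
cell (6,2): code 0110 → (6.000,2.327)–(7.000,2.529)
cell (6,5): code 1011 → (7.000,5.691)–(6.786,6.000)
cell (6,6): code 0011 → (6.786,6.000)–(6.443,7.000)
cell (6,7): code 0001 → (6.443,7.000)–(6.000,7.538)
cell (7,2): code 0010 → (7.000,2.529)–(7.503,3.000)
cell (7,3): code 0011 → (7.503,3.000)–(7.813,4.000)
cell (7,4): code 0011 → (7.813,4.000)–(7.483,5.000)
cell (7,5): code 0001 → (7.483,5.000)–(7.000,5.691)
total: 18 segments, chained into 1 closed loop(s), length Σ = 14.643473

segments=18 loops=1 length=14.643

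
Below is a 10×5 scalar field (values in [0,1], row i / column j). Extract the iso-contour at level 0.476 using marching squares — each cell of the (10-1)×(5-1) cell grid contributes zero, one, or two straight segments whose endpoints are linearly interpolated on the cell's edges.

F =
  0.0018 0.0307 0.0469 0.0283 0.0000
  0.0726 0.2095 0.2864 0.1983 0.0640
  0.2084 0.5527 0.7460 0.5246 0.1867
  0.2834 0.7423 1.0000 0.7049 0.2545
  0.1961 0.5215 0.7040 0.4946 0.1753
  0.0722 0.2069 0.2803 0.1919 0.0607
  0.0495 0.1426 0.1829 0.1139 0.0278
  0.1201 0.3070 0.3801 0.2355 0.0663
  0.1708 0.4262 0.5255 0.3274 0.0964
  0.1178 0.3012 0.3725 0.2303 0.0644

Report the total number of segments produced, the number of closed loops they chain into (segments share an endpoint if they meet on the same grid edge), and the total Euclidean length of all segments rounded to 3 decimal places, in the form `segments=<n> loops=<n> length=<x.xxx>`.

cell (1,0): code 0100 → (1.777,1.000)–(2.000,0.777)
cell (1,1): code 1100 → (1.413,2.000)–(1.777,1.000)
cell (1,2): code 1100 → (1.851,3.000)–(1.413,2.000)
cell (1,3): code 1000 → (2.000,3.144)–(1.851,3.000)
cell (2,0): code 0110 → (2.000,0.777)–(3.000,0.420)
cell (2,3): code 1001 → (3.000,3.508)–(2.000,3.144)
cell (3,0): code 0110 → (3.000,0.420)–(4.000,0.860)
cell (3,3): code 1001 → (4.000,3.058)–(3.000,3.508)
cell (4,0): code 0010 → (4.000,0.860)–(4.145,1.000)
cell (4,1): code 0011 → (4.145,1.000)–(4.538,2.000)
cell (4,2): code 0011 → (4.538,2.000)–(4.061,3.000)
cell (4,3): code 0001 → (4.061,3.000)–(4.000,3.058)
cell (7,1): code 0100 → (7.660,2.000)–(8.000,1.502)
cell (7,2): code 1000 → (8.000,2.250)–(7.660,2.000)
cell (8,1): code 0010 → (8.000,1.502)–(8.324,2.000)
cell (8,2): code 0001 → (8.324,2.000)–(8.000,2.250)
total: 16 segments, chained into 2 closed loop(s), length Σ = 11.491585

segments=16 loops=2 length=11.492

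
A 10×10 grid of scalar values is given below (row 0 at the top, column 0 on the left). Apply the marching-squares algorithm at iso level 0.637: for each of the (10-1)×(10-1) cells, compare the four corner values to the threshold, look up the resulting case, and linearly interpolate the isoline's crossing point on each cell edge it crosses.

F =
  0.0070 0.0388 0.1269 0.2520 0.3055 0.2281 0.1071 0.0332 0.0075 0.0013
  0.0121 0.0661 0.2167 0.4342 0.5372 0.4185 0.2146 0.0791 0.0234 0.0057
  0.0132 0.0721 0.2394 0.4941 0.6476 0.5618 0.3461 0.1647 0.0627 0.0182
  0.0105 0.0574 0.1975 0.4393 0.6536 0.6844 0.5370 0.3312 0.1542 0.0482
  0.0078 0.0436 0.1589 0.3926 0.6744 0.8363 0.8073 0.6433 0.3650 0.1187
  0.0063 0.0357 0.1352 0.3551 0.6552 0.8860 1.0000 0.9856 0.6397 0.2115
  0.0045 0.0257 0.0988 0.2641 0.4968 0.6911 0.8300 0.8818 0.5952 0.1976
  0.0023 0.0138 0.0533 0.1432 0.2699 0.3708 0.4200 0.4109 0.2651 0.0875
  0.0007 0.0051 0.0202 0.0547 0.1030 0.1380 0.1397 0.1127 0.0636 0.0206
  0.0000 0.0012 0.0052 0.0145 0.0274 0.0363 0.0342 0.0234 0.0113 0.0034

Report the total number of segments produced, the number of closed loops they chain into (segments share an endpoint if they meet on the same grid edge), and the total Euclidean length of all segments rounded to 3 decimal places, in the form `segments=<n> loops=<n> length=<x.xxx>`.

segments=20 loops=1 length=13.884

cell (1,3): code 0100 → (1.904,4.000)–(2.000,3.931)
cell (1,4): code 1000 → (2.000,4.124)–(1.904,4.000)
cell (2,3): code 0110 → (2.000,3.931)–(3.000,3.923)
cell (2,4): code 1101 → (2.613,5.000)–(2.000,4.124)
cell (2,5): code 1000 → (3.000,5.322)–(2.613,5.000)
cell (3,3): code 0110 → (3.000,3.923)–(4.000,3.867)
cell (3,5): code 1101 → (3.370,6.000)–(3.000,5.322)
cell (3,6): code 1100 → (3.980,7.000)–(3.370,6.000)
cell (3,7): code 1000 → (4.000,7.023)–(3.980,7.000)
cell (4,3): code 0110 → (4.000,3.867)–(5.000,3.939)
cell (4,7): code 1101 → (4.990,8.000)–(4.000,7.023)
cell (4,8): code 1000 → (5.000,8.006)–(4.990,8.000)
cell (5,3): code 0010 → (5.000,3.939)–(5.115,4.000)
cell (5,4): code 0111 → (5.115,4.000)–(6.000,4.722)
cell (5,7): code 1011 → (6.000,7.854)–(5.061,8.000)
cell (5,8): code 0001 → (5.061,8.000)–(5.000,8.006)
cell (6,4): code 0010 → (6.000,4.722)–(6.169,5.000)
cell (6,5): code 0011 → (6.169,5.000)–(6.471,6.000)
cell (6,6): code 0011 → (6.471,6.000)–(6.520,7.000)
cell (6,7): code 0001 → (6.520,7.000)–(6.000,7.854)
total: 20 segments, chained into 1 closed loop(s), length Σ = 13.883661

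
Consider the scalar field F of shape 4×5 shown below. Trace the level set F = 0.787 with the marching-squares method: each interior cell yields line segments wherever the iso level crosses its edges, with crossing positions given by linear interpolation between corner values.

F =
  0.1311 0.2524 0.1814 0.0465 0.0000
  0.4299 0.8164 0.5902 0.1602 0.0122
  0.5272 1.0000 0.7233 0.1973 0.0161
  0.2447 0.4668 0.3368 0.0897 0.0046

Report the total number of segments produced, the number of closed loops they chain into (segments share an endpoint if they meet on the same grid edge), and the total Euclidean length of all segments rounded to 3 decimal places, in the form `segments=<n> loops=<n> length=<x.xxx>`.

cell (0,0): code 0100 → (0.948,1.000)–(1.000,0.924)
cell (0,1): code 1000 → (1.000,1.130)–(0.948,1.000)
cell (1,0): code 0110 → (1.000,0.924)–(2.000,0.549)
cell (1,1): code 1001 → (2.000,1.770)–(1.000,1.130)
cell (2,0): code 0010 → (2.000,0.549)–(2.399,1.000)
cell (2,1): code 0001 → (2.399,1.000)–(2.000,1.770)
total: 6 segments, chained into 1 closed loop(s), length Σ = 3.956598

segments=6 loops=1 length=3.957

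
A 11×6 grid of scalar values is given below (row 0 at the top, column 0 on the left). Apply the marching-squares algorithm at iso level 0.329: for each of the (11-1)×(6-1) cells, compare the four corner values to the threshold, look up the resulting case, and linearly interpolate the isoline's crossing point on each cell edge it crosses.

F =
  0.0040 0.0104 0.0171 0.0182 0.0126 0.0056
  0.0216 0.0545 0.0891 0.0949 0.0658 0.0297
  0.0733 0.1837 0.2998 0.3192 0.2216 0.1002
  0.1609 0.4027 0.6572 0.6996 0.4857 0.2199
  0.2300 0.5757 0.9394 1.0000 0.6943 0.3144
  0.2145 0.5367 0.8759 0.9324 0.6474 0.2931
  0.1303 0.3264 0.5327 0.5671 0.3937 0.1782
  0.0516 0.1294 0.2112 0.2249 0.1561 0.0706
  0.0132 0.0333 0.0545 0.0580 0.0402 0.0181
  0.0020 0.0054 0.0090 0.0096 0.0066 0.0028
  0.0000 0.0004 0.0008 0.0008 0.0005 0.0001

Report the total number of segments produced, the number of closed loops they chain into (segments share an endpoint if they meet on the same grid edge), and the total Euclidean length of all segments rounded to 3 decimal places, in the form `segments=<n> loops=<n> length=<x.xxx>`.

segments=16 loops=1 length=14.700

cell (2,0): code 0100 → (2.663,1.000)–(3.000,0.695)
cell (2,1): code 1100 → (2.082,2.000)–(2.663,1.000)
cell (2,2): code 1100 → (2.026,3.000)–(2.082,2.000)
cell (2,3): code 1100 → (2.407,4.000)–(2.026,3.000)
cell (2,4): code 1000 → (3.000,4.590)–(2.407,4.000)
cell (3,0): code 0110 → (3.000,0.695)–(4.000,0.286)
cell (3,4): code 1001 → (4.000,4.962)–(3.000,4.590)
cell (4,0): code 0110 → (4.000,0.286)–(5.000,0.355)
cell (4,4): code 1001 → (5.000,4.899)–(4.000,4.962)
cell (5,0): code 0010 → (5.000,0.355)–(5.988,1.000)
cell (5,1): code 0111 → (5.988,1.000)–(6.000,1.013)
cell (5,4): code 1001 → (6.000,4.300)–(5.000,4.899)
cell (6,1): code 0010 → (6.000,1.013)–(6.634,2.000)
cell (6,2): code 0011 → (6.634,2.000)–(6.696,3.000)
cell (6,3): code 0011 → (6.696,3.000)–(6.272,4.000)
cell (6,4): code 0001 → (6.272,4.000)–(6.000,4.300)
total: 16 segments, chained into 1 closed loop(s), length Σ = 14.699560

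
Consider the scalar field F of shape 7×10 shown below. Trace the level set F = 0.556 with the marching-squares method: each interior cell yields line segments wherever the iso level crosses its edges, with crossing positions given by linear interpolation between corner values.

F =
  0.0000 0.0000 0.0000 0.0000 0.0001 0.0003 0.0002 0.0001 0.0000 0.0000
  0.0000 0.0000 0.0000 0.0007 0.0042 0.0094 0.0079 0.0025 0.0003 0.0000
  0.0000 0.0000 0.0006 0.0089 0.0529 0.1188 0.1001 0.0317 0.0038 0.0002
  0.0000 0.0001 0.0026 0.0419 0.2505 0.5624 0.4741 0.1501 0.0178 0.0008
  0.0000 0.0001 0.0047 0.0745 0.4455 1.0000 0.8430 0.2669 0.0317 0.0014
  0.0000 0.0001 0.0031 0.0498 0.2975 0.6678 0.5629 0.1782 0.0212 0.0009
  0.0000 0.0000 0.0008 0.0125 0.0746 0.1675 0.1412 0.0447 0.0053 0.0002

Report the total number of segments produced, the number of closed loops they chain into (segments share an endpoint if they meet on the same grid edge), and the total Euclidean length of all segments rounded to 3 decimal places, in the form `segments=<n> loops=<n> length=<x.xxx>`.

segments=10 loops=1 length=6.893

cell (2,4): code 0100 → (2.986,5.000)–(3.000,4.979)
cell (2,5): code 1000 → (3.000,5.072)–(2.986,5.000)
cell (3,4): code 0110 → (3.000,4.979)–(4.000,4.199)
cell (3,5): code 1101 → (3.222,6.000)–(3.000,5.072)
cell (3,6): code 1000 → (4.000,6.498)–(3.222,6.000)
cell (4,4): code 0110 → (4.000,4.199)–(5.000,4.698)
cell (4,6): code 1001 → (5.000,6.018)–(4.000,6.498)
cell (5,4): code 0010 → (5.000,4.698)–(5.223,5.000)
cell (5,5): code 0011 → (5.223,5.000)–(5.016,6.000)
cell (5,6): code 0001 → (5.016,6.000)–(5.000,6.018)
total: 10 segments, chained into 1 closed loop(s), length Σ = 6.892837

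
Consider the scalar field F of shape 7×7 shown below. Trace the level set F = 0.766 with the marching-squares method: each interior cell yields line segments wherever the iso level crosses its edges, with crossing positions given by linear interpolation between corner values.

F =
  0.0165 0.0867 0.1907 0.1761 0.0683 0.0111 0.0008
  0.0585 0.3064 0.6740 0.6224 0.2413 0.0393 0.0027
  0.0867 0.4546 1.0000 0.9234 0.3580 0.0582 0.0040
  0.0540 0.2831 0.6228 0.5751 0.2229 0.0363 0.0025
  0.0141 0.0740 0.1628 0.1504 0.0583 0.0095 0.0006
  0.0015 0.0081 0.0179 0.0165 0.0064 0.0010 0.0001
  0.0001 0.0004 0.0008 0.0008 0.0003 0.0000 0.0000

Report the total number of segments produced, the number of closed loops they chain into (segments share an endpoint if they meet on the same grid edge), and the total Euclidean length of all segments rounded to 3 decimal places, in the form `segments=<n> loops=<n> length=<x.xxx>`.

cell (1,1): code 0100 → (1.282,2.000)–(2.000,1.571)
cell (1,2): code 1100 → (1.477,3.000)–(1.282,2.000)
cell (1,3): code 1000 → (2.000,3.278)–(1.477,3.000)
cell (2,1): code 0010 → (2.000,1.571)–(2.620,2.000)
cell (2,2): code 0011 → (2.620,2.000)–(2.452,3.000)
cell (2,3): code 0001 → (2.452,3.000)–(2.000,3.278)
total: 6 segments, chained into 1 closed loop(s), length Σ = 4.746596

segments=6 loops=1 length=4.747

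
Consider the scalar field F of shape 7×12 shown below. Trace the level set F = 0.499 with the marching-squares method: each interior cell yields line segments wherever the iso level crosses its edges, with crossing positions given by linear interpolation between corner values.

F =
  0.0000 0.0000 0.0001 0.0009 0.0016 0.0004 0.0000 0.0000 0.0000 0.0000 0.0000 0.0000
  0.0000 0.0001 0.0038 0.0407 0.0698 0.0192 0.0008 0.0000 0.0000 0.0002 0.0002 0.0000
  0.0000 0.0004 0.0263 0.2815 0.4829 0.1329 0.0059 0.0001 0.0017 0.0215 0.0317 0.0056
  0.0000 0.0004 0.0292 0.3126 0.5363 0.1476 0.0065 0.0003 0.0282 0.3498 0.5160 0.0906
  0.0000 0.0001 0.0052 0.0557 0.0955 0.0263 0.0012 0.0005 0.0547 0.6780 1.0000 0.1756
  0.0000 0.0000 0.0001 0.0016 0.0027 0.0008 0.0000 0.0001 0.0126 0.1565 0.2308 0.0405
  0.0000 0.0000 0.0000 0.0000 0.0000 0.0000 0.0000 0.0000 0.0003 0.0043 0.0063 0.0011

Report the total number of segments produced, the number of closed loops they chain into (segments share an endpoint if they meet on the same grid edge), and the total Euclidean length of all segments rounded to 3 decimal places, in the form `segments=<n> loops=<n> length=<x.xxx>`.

segments=12 loops=2 length=7.057

cell (2,3): code 0100 → (2.301,4.000)–(3.000,3.833)
cell (2,4): code 1000 → (3.000,4.096)–(2.301,4.000)
cell (2,9): code 0100 → (2.965,10.000)–(3.000,9.898)
cell (2,10): code 1000 → (3.000,10.040)–(2.965,10.000)
cell (3,3): code 0010 → (3.000,3.833)–(3.085,4.000)
cell (3,4): code 0001 → (3.085,4.000)–(3.000,4.096)
cell (3,8): code 0100 → (3.455,9.000)–(4.000,8.713)
cell (3,9): code 1110 → (3.000,9.898)–(3.455,9.000)
cell (3,10): code 1001 → (4.000,10.608)–(3.000,10.040)
cell (4,8): code 0010 → (4.000,8.713)–(4.343,9.000)
cell (4,9): code 0011 → (4.343,9.000)–(4.651,10.000)
cell (4,10): code 0001 → (4.651,10.000)–(4.000,10.608)
total: 12 segments, chained into 2 closed loop(s), length Σ = 7.056749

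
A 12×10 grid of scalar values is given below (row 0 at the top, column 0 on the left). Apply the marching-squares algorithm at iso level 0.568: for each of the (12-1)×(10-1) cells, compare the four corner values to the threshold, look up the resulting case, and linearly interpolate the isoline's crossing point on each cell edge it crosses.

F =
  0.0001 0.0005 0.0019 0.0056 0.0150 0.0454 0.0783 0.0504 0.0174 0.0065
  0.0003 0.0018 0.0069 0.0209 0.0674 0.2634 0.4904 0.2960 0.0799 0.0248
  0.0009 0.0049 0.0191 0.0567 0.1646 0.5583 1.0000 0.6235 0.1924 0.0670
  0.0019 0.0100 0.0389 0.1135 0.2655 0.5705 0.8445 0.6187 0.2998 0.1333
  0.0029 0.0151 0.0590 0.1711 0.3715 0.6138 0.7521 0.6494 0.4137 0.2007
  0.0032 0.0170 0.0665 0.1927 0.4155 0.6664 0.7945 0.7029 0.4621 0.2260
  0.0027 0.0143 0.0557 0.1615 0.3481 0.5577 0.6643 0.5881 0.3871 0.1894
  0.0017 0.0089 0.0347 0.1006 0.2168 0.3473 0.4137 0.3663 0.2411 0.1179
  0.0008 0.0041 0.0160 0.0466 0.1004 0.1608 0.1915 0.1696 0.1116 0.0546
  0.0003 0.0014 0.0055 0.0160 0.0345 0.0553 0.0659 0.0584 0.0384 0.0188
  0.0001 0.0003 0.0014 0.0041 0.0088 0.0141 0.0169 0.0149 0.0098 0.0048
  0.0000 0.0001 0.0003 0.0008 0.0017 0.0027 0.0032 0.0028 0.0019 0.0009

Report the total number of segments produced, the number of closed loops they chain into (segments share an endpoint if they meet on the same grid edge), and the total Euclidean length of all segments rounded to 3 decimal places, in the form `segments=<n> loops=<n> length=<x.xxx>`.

cell (1,5): code 0100 → (1.152,6.000)–(2.000,5.022)
cell (1,6): code 1100 → (1.831,7.000)–(1.152,6.000)
cell (1,7): code 1000 → (2.000,7.129)–(1.831,7.000)
cell (2,4): code 0100 → (2.795,5.000)–(3.000,4.992)
cell (2,5): code 1110 → (2.000,5.022)–(2.795,5.000)
cell (2,7): code 1001 → (3.000,7.159)–(2.000,7.129)
cell (3,4): code 0110 → (3.000,4.992)–(4.000,4.811)
cell (3,7): code 1001 → (4.000,7.345)–(3.000,7.159)
cell (4,4): code 0110 → (4.000,4.811)–(5.000,4.608)
cell (4,7): code 1001 → (5.000,7.560)–(4.000,7.345)
cell (5,4): code 0010 → (5.000,4.608)–(5.905,5.000)
cell (5,5): code 0111 → (5.905,5.000)–(6.000,5.097)
cell (5,7): code 1001 → (6.000,7.100)–(5.000,7.560)
cell (6,5): code 0010 → (6.000,5.097)–(6.384,6.000)
cell (6,6): code 0011 → (6.384,6.000)–(6.091,7.000)
cell (6,7): code 0001 → (6.091,7.000)–(6.000,7.100)
total: 16 segments, chained into 1 closed loop(s), length Σ = 13.174634

segments=16 loops=1 length=13.175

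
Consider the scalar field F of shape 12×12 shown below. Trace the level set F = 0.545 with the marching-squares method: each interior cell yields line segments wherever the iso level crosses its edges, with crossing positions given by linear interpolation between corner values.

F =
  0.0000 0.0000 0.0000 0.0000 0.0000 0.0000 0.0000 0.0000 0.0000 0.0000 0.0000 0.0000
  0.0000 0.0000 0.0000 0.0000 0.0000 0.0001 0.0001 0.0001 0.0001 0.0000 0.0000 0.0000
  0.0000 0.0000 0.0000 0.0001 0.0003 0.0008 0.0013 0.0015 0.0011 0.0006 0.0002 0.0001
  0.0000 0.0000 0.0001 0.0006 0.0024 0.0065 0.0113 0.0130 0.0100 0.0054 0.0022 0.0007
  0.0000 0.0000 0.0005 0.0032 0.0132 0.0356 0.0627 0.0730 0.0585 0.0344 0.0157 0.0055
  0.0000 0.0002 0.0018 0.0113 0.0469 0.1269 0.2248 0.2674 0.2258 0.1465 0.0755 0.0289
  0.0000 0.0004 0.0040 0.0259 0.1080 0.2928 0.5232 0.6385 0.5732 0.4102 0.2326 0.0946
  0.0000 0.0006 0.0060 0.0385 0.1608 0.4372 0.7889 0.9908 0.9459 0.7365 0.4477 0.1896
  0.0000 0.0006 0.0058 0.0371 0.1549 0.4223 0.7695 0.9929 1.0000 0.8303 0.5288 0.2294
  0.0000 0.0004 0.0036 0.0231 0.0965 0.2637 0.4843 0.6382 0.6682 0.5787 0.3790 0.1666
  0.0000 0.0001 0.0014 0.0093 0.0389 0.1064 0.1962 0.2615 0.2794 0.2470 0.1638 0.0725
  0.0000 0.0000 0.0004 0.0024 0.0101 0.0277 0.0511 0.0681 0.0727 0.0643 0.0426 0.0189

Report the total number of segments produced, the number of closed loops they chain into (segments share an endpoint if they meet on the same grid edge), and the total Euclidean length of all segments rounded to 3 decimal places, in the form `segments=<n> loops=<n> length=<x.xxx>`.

segments=16 loops=1 length=12.872

cell (5,6): code 0100 → (5.748,7.000)–(6.000,6.189)
cell (5,7): code 1100 → (5.919,8.000)–(5.748,7.000)
cell (5,8): code 1000 → (6.000,8.173)–(5.919,8.000)
cell (6,5): code 0100 → (6.082,6.000)–(7.000,5.307)
cell (6,6): code 1110 → (6.000,6.189)–(6.082,6.000)
cell (6,8): code 1101 → (6.413,9.000)–(6.000,8.173)
cell (6,9): code 1000 → (7.000,9.663)–(6.413,9.000)
cell (7,5): code 0110 → (7.000,5.307)–(8.000,5.353)
cell (7,9): code 1001 → (8.000,9.946)–(7.000,9.663)
cell (8,5): code 0010 → (8.000,5.353)–(8.787,6.000)
cell (8,6): code 0111 → (8.787,6.000)–(9.000,6.394)
cell (8,9): code 1001 → (9.000,9.169)–(8.000,9.946)
cell (9,6): code 0010 → (9.000,6.394)–(9.247,7.000)
cell (9,7): code 0011 → (9.247,7.000)–(9.317,8.000)
cell (9,8): code 0011 → (9.317,8.000)–(9.102,9.000)
cell (9,9): code 0001 → (9.102,9.000)–(9.000,9.169)
total: 16 segments, chained into 1 closed loop(s), length Σ = 12.871715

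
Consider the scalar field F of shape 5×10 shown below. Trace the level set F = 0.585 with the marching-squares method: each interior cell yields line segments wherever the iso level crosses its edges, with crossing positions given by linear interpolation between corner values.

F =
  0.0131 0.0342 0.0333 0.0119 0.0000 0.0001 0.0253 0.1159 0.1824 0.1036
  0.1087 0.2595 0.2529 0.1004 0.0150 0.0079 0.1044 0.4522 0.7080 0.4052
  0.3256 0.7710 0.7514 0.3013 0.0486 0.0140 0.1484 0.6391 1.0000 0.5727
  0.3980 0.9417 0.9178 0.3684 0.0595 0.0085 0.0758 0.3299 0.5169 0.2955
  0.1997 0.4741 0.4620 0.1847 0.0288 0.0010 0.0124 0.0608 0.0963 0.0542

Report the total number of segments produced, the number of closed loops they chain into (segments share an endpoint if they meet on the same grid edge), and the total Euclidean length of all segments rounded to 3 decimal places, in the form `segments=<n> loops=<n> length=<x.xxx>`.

segments=16 loops=2 length=13.120

cell (0,7): code 0100 → (0.766,8.000)–(1.000,7.519)
cell (0,8): code 1000 → (1.000,8.406)–(0.766,8.000)
cell (1,0): code 0100 → (1.636,1.000)–(2.000,0.582)
cell (1,1): code 1100 → (1.666,2.000)–(1.636,1.000)
cell (1,2): code 1000 → (2.000,2.370)–(1.666,2.000)
cell (1,6): code 0100 → (1.711,7.000)–(2.000,6.890)
cell (1,7): code 1110 → (1.000,7.519)–(1.711,7.000)
cell (1,8): code 1001 → (2.000,8.971)–(1.000,8.406)
cell (2,0): code 0110 → (2.000,0.582)–(3.000,0.344)
cell (2,2): code 1001 → (3.000,2.606)–(2.000,2.370)
cell (2,6): code 0010 → (2.000,6.890)–(2.175,7.000)
cell (2,7): code 0011 → (2.175,7.000)–(2.859,8.000)
cell (2,8): code 0001 → (2.859,8.000)–(2.000,8.971)
cell (3,0): code 0010 → (3.000,0.344)–(3.763,1.000)
cell (3,1): code 0011 → (3.763,1.000)–(3.730,2.000)
cell (3,2): code 0001 → (3.730,2.000)–(3.000,2.606)
total: 16 segments, chained into 2 closed loop(s), length Σ = 13.120071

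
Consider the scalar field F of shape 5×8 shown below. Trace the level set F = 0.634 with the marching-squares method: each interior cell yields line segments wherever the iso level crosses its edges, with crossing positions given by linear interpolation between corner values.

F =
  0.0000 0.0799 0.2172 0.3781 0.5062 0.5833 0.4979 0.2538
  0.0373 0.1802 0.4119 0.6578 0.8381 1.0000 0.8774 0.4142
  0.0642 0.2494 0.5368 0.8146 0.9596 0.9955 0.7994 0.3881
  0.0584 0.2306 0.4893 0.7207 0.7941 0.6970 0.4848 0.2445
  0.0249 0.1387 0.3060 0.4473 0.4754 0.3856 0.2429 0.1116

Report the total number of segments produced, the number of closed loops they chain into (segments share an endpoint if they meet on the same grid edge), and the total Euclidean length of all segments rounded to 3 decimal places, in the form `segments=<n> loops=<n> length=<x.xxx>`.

segments=14 loops=1 length=11.760

cell (0,2): code 0100 → (0.915,3.000)–(1.000,2.903)
cell (0,3): code 1100 → (0.385,4.000)–(0.915,3.000)
cell (0,4): code 1100 → (0.122,5.000)–(0.385,4.000)
cell (0,5): code 1100 → (0.359,6.000)–(0.122,5.000)
cell (0,6): code 1000 → (1.000,6.525)–(0.359,6.000)
cell (1,2): code 0110 → (1.000,2.903)–(2.000,2.350)
cell (1,6): code 1001 → (2.000,6.402)–(1.000,6.525)
cell (2,2): code 0110 → (2.000,2.350)–(3.000,2.625)
cell (2,5): code 1011 → (3.000,5.297)–(2.526,6.000)
cell (2,6): code 0001 → (2.526,6.000)–(2.000,6.402)
cell (3,2): code 0010 → (3.000,2.625)–(3.317,3.000)
cell (3,3): code 0011 → (3.317,3.000)–(3.502,4.000)
cell (3,4): code 0011 → (3.502,4.000)–(3.202,5.000)
cell (3,5): code 0001 → (3.202,5.000)–(3.000,5.297)
total: 14 segments, chained into 1 closed loop(s), length Σ = 11.760402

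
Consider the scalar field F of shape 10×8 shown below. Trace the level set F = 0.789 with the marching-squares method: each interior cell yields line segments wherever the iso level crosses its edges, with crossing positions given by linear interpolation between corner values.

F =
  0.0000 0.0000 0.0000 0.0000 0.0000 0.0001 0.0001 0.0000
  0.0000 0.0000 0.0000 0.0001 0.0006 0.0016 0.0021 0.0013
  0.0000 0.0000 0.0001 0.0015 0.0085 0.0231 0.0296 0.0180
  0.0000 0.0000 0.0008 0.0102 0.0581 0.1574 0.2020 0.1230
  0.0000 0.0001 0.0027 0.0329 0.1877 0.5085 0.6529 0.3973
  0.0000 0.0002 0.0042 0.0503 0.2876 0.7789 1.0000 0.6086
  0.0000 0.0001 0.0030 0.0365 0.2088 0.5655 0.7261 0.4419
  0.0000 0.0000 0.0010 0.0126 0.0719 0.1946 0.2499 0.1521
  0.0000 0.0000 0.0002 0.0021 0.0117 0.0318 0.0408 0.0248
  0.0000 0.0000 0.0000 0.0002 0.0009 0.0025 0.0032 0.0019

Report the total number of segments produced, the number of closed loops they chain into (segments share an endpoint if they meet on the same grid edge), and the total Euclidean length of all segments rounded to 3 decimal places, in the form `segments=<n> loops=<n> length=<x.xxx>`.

cell (4,5): code 0100 → (4.392,6.000)–(5.000,5.046)
cell (4,6): code 1000 → (5.000,6.539)–(4.392,6.000)
cell (5,5): code 0010 → (5.000,5.046)–(5.770,6.000)
cell (5,6): code 0001 → (5.770,6.000)–(5.000,6.539)
total: 4 segments, chained into 1 closed loop(s), length Σ = 4.110678

segments=4 loops=1 length=4.111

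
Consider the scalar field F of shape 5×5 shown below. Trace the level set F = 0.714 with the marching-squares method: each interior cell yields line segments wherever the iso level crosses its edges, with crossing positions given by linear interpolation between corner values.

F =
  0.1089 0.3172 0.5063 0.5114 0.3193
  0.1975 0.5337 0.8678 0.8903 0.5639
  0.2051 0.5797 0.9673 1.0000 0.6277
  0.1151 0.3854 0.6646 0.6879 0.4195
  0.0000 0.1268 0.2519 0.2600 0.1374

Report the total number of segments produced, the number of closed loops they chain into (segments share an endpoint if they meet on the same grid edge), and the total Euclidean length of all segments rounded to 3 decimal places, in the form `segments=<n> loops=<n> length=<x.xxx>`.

cell (0,1): code 0100 → (0.575,2.000)–(1.000,1.540)
cell (0,2): code 1100 → (0.535,3.000)–(0.575,2.000)
cell (0,3): code 1000 → (1.000,3.540)–(0.535,3.000)
cell (1,1): code 0110 → (1.000,1.540)–(2.000,1.346)
cell (1,3): code 1001 → (2.000,3.768)–(1.000,3.540)
cell (2,1): code 0010 → (2.000,1.346)–(2.837,2.000)
cell (2,2): code 0011 → (2.837,2.000)–(2.916,3.000)
cell (2,3): code 0001 → (2.916,3.000)–(2.000,3.768)
total: 8 segments, chained into 1 closed loop(s), length Σ = 7.645384

segments=8 loops=1 length=7.645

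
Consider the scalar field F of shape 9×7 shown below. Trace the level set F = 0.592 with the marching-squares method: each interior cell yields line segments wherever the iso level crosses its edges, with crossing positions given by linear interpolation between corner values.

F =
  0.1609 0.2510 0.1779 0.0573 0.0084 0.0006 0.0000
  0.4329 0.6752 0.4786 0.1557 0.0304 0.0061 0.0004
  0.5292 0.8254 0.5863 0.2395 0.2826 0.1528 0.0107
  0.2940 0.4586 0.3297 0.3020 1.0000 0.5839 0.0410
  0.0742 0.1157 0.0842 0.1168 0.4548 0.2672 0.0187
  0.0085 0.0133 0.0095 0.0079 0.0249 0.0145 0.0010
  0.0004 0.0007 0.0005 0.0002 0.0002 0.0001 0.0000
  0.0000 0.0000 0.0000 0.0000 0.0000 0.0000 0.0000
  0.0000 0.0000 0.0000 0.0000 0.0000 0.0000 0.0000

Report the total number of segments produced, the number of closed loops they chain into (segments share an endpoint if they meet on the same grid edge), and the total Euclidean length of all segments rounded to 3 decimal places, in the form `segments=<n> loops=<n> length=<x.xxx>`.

segments=10 loops=2 length=9.409

cell (0,0): code 0100 → (0.804,1.000)–(1.000,0.657)
cell (0,1): code 1000 → (1.000,1.423)–(0.804,1.000)
cell (1,0): code 0110 → (1.000,0.657)–(2.000,0.212)
cell (1,1): code 1001 → (2.000,1.976)–(1.000,1.423)
cell (2,0): code 0010 → (2.000,0.212)–(2.636,1.000)
cell (2,1): code 0001 → (2.636,1.000)–(2.000,1.976)
cell (2,3): code 0100 → (2.431,4.000)–(3.000,3.415)
cell (2,4): code 1000 → (3.000,4.981)–(2.431,4.000)
cell (3,3): code 0010 → (3.000,3.415)–(3.748,4.000)
cell (3,4): code 0001 → (3.748,4.000)–(3.000,4.981)
total: 10 segments, chained into 2 closed loop(s), length Σ = 9.409162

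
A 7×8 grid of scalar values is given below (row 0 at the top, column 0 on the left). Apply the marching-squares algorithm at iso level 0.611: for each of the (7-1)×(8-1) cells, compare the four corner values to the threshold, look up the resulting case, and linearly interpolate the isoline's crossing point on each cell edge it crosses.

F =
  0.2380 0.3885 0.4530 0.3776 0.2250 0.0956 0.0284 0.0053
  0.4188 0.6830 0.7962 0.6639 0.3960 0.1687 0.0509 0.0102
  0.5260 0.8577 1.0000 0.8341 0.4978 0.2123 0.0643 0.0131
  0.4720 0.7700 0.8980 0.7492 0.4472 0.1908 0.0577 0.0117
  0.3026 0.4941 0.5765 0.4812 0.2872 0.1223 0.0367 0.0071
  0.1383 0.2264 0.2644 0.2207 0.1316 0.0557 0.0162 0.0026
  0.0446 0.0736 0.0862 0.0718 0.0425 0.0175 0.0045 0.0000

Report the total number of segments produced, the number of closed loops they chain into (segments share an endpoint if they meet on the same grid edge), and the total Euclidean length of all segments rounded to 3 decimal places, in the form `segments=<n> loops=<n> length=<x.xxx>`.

segments=12 loops=1 length=10.584

cell (0,0): code 0100 → (0.756,1.000)–(1.000,0.727)
cell (0,1): code 1100 → (0.460,2.000)–(0.756,1.000)
cell (0,2): code 1100 → (0.815,3.000)–(0.460,2.000)
cell (0,3): code 1000 → (1.000,3.197)–(0.815,3.000)
cell (1,0): code 0110 → (1.000,0.727)–(2.000,0.256)
cell (1,3): code 1001 → (2.000,3.663)–(1.000,3.197)
cell (2,0): code 0110 → (2.000,0.256)–(3.000,0.466)
cell (2,3): code 1001 → (3.000,3.458)–(2.000,3.663)
cell (3,0): code 0010 → (3.000,0.466)–(3.576,1.000)
cell (3,1): code 0011 → (3.576,1.000)–(3.893,2.000)
cell (3,2): code 0011 → (3.893,2.000)–(3.516,3.000)
cell (3,3): code 0001 → (3.516,3.000)–(3.000,3.458)
total: 12 segments, chained into 1 closed loop(s), length Σ = 10.584149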